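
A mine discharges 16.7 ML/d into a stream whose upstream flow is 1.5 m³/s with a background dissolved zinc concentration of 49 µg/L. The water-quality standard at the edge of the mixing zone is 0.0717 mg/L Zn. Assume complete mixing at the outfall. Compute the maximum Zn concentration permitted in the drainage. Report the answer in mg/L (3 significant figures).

16.7 ML/d = 0.1933 m³/s.
49 µg/L = 0.049 mg/L.
Mass balance: 0.0717·1.693 = 0.1933·Cₑ + 1.5·0.049.
Cₑ = (0.1214 − 0.0735) / 0.1933 = 0.2479 mg/L.

0.248 mg/L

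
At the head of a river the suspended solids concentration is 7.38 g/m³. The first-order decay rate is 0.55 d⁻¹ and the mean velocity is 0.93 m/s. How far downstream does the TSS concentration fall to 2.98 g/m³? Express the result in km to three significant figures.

132 km

From C = C₀·e^(−kt), t = ln(C₀/C)/k = ln(7.38/2.98)/0.55 = 0.9069/0.55 = 1.649 d.
Distance = v·t = 0.93 m/s × 1.425e+05 s = 1.325e+05 m = 132.5 km.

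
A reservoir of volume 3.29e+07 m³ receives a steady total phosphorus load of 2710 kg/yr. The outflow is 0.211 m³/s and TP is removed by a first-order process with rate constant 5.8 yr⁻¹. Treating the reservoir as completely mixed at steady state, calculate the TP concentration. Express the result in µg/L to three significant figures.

13.7 µg/L

Outflow Q = 0.211 m³/s × 3.156e+07 s/yr = 6.659e+06 m³/yr.
Steady-state CSTR mass balance: W = Q·C + k·V·C, so C = W/(Q + kV).
Q + kV = 6.659e+06 + 5.8·3.29e+07 = 1.975e+08 m³/yr.
C = 2710/1.975e+08 = 1.372e-05 kg/m³ = 0.01372 mg/L = 13.72 µg/L.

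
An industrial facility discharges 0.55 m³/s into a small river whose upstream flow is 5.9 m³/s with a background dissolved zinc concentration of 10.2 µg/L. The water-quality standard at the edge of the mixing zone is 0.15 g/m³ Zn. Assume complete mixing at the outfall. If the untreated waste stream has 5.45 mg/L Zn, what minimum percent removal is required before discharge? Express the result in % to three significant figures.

69.7 %

10.2 µg/L = 0.0102 mg/L.
Mass balance: 0.15·6.45 = 0.55·Cₑ + 5.9·0.0102.
Cₑ = (0.9675 − 0.06018) / 0.55 = 1.65 mg/L.
Required removal = 1 − 1.65/5.45 = 69.73 %.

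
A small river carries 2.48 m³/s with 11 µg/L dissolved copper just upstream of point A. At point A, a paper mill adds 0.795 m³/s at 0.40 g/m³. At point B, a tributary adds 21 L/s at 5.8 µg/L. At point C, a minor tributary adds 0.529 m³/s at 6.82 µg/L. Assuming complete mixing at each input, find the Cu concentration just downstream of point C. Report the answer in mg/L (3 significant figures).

11 µg/L = 0.011 mg/L.
After input A: C = (2.48·0.011 + 0.795·0.4) / 3.275 = 0.1054 mg/L.
21 L/s = 0.021 m³/s.
5.8 µg/L = 0.0058 mg/L.
After input B: C = (3.275·0.1054 + 0.021·0.0058) / 3.296 = 0.1048 mg/L.
6.82 µg/L = 0.00682 mg/L.
After input C: C = (3.296·0.1048 + 0.529·0.00682) / 3.825 = 0.09124 mg/L.

0.0912 mg/L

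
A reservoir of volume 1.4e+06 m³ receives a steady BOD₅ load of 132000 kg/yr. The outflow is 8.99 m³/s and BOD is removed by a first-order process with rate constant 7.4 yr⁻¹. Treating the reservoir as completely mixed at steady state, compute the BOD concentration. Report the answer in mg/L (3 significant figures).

0.449 mg/L

Outflow Q = 8.99 m³/s × 3.156e+07 s/yr = 2.837e+08 m³/yr.
Steady-state CSTR mass balance: W = Q·C + k·V·C, so C = W/(Q + kV).
Q + kV = 2.837e+08 + 7.4·1.4e+06 = 2.941e+08 m³/yr.
C = 132000/2.941e+08 = 0.0004489 kg/m³ = 0.4489 mg/L.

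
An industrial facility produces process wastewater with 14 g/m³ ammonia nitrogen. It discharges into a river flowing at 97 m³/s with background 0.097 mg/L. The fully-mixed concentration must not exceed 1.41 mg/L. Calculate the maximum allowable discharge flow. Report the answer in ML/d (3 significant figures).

Mass balance at complete mixing: C_std·(Q_w + Q_r) = Q_w·C_e + Q_r·C_b.
Rearranging, Q_w = Q_r·(C_std − C_b)/(C_e − C_std) = 97·(1.41 − 0.097) / (14 − 1.41) = 10.12 m³/s.
= 874 ML/d.

874 ML/d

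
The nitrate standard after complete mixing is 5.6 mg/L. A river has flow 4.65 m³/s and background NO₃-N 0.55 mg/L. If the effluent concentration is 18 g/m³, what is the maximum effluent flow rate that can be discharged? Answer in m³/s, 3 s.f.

Mass balance at complete mixing: C_std·(Q_w + Q_r) = Q_w·C_e + Q_r·C_b.
Rearranging, Q_w = Q_r·(C_std − C_b)/(C_e − C_std) = 4.65·(5.6 − 0.55) / (18 − 5.6) = 1.894 m³/s.

1.89 m³/s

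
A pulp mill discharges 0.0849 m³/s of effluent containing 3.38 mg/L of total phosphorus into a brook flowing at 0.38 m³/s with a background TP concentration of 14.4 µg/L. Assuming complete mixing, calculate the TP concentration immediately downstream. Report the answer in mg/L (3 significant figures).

0.629 mg/L

14.4 µg/L = 0.0144 mg/L.
Conservation of mass across the mixing zone: C = (0.0849·3.38 + 0.38·0.0144) / (0.0849 + 0.38) = 0.2924/0.4649 = 0.629 mg/L.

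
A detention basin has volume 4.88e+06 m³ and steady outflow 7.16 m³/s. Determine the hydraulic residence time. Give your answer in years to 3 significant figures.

0.0216 yr

Q = 7.16 m³/s × 3.156e+07 s/yr = 2.26e+08 m³/yr.
Hydraulic residence time τ = V/Q = 4.88e+06/2.26e+08 = 0.0216 yr.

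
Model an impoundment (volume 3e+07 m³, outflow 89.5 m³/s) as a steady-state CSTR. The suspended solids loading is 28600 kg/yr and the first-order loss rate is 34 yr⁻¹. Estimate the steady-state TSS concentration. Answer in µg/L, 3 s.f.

Outflow Q = 89.5 m³/s × 3.156e+07 s/yr = 2.824e+09 m³/yr.
Steady-state CSTR mass balance: W = Q·C + k·V·C, so C = W/(Q + kV).
Q + kV = 2.824e+09 + 34·3e+07 = 3.844e+09 m³/yr.
C = 28600/3.844e+09 = 7.439e-06 kg/m³ = 0.007439 mg/L = 7.439 µg/L.

7.44 µg/L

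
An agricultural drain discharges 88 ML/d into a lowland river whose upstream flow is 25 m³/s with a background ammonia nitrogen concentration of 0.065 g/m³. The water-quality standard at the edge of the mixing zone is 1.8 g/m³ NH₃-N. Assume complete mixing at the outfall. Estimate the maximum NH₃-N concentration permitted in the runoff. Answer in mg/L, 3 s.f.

88 ML/d = 1.019 m³/s.
Mass balance: 1.8·26.02 = 1.019·Cₑ + 25·0.065.
Cₑ = (46.83 − 1.625) / 1.019 = 44.39 mg/L.

44.4 mg/L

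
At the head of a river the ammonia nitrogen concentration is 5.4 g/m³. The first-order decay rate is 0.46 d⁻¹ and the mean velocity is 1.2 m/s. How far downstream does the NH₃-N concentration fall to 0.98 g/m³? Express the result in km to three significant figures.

From C = C₀·e^(−kt), t = ln(C₀/C)/k = ln(5.4/0.98)/0.46 = 1.707/0.46 = 3.71 d.
Distance = v·t = 1.2 m/s × 3.205e+05 s = 3.847e+05 m = 384.7 km.

385 km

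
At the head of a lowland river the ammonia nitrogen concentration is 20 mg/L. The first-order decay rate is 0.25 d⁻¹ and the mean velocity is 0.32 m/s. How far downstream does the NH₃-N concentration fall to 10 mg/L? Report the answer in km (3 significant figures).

From C = C₀·e^(−kt), t = ln(C₀/C)/k = ln(20/10)/0.25 = 0.6931/0.25 = 2.773 d.
Distance = v·t = 0.32 m/s × 2.396e+05 s = 7.666e+04 m = 76.66 km.

76.7 km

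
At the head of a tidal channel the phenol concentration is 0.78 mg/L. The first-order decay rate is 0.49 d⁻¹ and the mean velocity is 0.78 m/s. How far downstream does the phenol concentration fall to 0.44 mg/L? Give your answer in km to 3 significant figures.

From C = C₀·e^(−kt), t = ln(C₀/C)/k = ln(0.78/0.44)/0.49 = 0.5725/0.49 = 1.168 d.
Distance = v·t = 0.78 m/s × 1.01e+05 s = 7.874e+04 m = 78.74 km.

78.7 km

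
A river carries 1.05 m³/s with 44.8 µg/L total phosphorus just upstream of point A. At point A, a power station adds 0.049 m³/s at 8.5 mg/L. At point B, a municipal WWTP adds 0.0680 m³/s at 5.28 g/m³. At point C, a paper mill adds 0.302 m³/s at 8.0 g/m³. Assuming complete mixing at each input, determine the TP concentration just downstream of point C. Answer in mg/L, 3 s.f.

44.8 µg/L = 0.0448 mg/L.
After input A: C = (1.05·0.0448 + 0.049·8.5) / 1.099 = 0.4218 mg/L.
After input B: C = (1.099·0.4218 + 0.068·5.28) / 1.167 = 0.7049 mg/L.
After input C: C = (1.167·0.7049 + 0.302·8) / 1.469 = 2.205 mg/L.

2.20 mg/L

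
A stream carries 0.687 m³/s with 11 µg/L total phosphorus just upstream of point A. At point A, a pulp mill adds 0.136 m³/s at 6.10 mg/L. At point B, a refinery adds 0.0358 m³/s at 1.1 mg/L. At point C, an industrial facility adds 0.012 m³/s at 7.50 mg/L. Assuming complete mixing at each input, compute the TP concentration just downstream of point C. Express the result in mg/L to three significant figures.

11 µg/L = 0.011 mg/L.
After input A: C = (0.687·0.011 + 0.136·6.1) / 0.823 = 1.017 mg/L.
After input B: C = (0.823·1.017 + 0.0358·1.1) / 0.8588 = 1.021 mg/L.
After input C: C = (0.8588·1.021 + 0.012·7.5) / 0.8708 = 1.11 mg/L.

1.11 mg/L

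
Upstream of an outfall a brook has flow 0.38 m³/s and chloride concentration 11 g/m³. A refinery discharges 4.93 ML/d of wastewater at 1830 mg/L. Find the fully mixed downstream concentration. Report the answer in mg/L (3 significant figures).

4.93 ML/d = 0.05706 m³/s.
Conservation of mass across the mixing zone: C = (0.05706·1830 + 0.38·11) / (0.05706 + 0.38) = 108.6/0.4371 = 248.5 mg/L.

248 mg/L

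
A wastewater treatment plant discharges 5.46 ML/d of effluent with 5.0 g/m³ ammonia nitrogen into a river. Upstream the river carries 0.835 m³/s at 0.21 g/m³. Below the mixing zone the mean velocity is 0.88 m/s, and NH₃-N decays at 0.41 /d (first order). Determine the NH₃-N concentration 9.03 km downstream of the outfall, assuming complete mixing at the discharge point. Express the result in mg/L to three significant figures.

5.46 ML/d = 0.06319 m³/s.
After complete mixing, C₀ = (0.06319·5 + 0.835·0.21) / 0.8982 = 0.547 mg/L.
Travel time t = 9030 m / 0.88 m/s = 1.026e+04 s = 0.1188 d.
C = 0.547·exp(−0.41·0.1188) = 0.547·0.9525 = 0.521 mg/L.

0.521 mg/L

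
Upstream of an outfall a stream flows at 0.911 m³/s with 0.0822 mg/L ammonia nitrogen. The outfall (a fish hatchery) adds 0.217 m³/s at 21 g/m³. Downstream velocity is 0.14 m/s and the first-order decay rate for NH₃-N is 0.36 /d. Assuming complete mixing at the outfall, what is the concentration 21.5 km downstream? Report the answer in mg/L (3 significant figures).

After complete mixing, C₀ = (0.217·21 + 0.911·0.0822) / 1.128 = 4.106 mg/L.
Travel time t = 2.15e+04 m / 0.14 m/s = 1.536e+05 s = 1.777 d.
C = 4.106·exp(−0.36·1.777) = 4.106·0.5274 = 2.165 mg/L.

2.17 mg/L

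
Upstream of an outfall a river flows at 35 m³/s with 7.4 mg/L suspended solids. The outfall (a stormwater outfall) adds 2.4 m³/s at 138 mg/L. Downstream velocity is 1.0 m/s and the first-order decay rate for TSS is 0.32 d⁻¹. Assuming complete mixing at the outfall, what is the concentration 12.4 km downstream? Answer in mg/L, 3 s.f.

15.1 mg/L

After complete mixing, C₀ = (2.4·138 + 35·7.4) / 37.4 = 15.78 mg/L.
Travel time t = 1.24e+04 m / 1.0 m/s = 1.24e+04 s = 0.1435 d.
C = 15.78·exp(−0.32·0.1435) = 15.78·0.9551 = 15.07 mg/L.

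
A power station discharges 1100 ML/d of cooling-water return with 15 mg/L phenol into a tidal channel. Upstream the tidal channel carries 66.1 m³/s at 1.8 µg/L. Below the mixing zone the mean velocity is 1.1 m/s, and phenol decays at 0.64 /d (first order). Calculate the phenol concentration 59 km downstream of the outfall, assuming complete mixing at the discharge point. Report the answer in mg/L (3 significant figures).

1.63 mg/L

1100 ML/d = 12.73 m³/s.
1.8 µg/L = 0.0018 mg/L.
After complete mixing, C₀ = (12.73·15 + 66.1·0.0018) / 78.83 = 2.424 mg/L.
Travel time t = 5.9e+04 m / 1.1 m/s = 5.364e+04 s = 0.6208 d.
C = 2.424·exp(−0.64·0.6208) = 2.424·0.6721 = 1.629 mg/L.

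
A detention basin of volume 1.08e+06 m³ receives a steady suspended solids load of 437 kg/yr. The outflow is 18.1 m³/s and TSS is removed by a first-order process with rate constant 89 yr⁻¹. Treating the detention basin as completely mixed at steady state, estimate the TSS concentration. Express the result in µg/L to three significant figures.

0.655 µg/L

Outflow Q = 18.1 m³/s × 3.156e+07 s/yr = 5.712e+08 m³/yr.
Steady-state CSTR mass balance: W = Q·C + k·V·C, so C = W/(Q + kV).
Q + kV = 5.712e+08 + 89·1.08e+06 = 6.673e+08 m³/yr.
C = 437/6.673e+08 = 6.549e-07 kg/m³ = 0.0006549 mg/L = 0.6549 µg/L.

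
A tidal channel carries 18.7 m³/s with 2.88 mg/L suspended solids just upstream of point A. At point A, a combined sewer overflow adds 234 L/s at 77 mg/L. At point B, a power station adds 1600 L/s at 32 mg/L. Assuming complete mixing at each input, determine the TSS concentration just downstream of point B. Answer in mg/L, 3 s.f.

234 L/s = 0.234 m³/s.
After input A: C = (18.7·2.88 + 0.234·77) / 18.93 = 3.796 mg/L.
1600 L/s = 1.6 m³/s.
After input B: C = (18.93·3.796 + 1.6·32) / 20.53 = 5.994 mg/L.

5.99 mg/L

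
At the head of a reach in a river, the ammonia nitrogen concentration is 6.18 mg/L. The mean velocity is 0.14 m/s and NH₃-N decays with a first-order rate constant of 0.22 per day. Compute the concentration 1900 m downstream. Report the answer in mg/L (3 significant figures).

Travel time t = 1900 m / 0.14 m/s = 1900/0.14 = 1.357e+04 s = 0.1571 d.
First-order decay: C = 6.18·exp(−0.22·0.1571) = 6.18·0.966 = 5.97 mg/L.

5.97 mg/L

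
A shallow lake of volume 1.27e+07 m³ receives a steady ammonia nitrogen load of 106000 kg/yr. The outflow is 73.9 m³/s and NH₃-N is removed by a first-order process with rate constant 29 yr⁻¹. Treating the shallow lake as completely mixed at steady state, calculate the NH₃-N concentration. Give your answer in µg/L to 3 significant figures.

Outflow Q = 73.9 m³/s × 3.156e+07 s/yr = 2.332e+09 m³/yr.
Steady-state CSTR mass balance: W = Q·C + k·V·C, so C = W/(Q + kV).
Q + kV = 2.332e+09 + 29·1.27e+07 = 2.7e+09 m³/yr.
C = 106000/2.7e+09 = 3.925e-05 kg/m³ = 0.03925 mg/L = 39.25 µg/L.

39.3 µg/L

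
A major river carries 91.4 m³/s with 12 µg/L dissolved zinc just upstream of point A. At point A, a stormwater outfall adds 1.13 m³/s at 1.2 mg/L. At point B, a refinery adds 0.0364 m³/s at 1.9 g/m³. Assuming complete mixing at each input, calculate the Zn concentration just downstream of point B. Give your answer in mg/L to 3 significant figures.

12 µg/L = 0.012 mg/L.
After input A: C = (91.4·0.012 + 1.13·1.2) / 92.53 = 0.02651 mg/L.
After input B: C = (92.53·0.02651 + 0.0364·1.9) / 92.57 = 0.02724 mg/L.

0.0272 mg/L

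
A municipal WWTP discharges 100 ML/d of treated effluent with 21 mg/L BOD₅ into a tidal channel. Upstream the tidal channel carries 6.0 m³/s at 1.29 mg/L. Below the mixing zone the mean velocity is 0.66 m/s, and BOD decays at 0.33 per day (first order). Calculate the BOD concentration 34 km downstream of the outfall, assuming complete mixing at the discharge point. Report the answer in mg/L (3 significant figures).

100 ML/d = 1.157 m³/s.
After complete mixing, C₀ = (1.157·21 + 6·1.29) / 7.157 = 4.477 mg/L.
Travel time t = 3.4e+04 m / 0.66 m/s = 5.152e+04 s = 0.5962 d.
C = 4.477·exp(−0.33·0.5962) = 4.477·0.8214 = 3.678 mg/L.

3.68 mg/L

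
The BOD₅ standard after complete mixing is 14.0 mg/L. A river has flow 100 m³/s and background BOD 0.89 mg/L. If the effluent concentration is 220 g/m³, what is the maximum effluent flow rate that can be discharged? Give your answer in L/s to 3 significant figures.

6360 L/s

Mass balance at complete mixing: C_std·(Q_w + Q_r) = Q_w·C_e + Q_r·C_b.
Rearranging, Q_w = Q_r·(C_std − C_b)/(C_e − C_std) = 100·(14 − 0.89) / (220 − 14) = 6.364 m³/s.
= 6364 L/s.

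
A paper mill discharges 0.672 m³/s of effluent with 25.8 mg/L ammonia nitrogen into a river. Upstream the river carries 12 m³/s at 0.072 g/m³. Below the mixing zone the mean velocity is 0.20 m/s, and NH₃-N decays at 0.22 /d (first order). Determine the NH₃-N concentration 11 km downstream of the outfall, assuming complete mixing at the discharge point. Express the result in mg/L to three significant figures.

1.25 mg/L

After complete mixing, C₀ = (0.672·25.8 + 12·0.072) / 12.67 = 1.436 mg/L.
Travel time t = 1.1e+04 m / 0.20 m/s = 5.5e+04 s = 0.6366 d.
C = 1.436·exp(−0.22·0.6366) = 1.436·0.8693 = 1.249 mg/L.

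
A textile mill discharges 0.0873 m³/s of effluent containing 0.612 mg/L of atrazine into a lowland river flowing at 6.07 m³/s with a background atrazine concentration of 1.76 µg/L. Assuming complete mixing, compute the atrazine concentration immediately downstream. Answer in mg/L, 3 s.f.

0.0104 mg/L

1.76 µg/L = 0.00176 mg/L.
Conservation of mass across the mixing zone: C = (0.0873·0.612 + 6.07·0.00176) / (0.0873 + 6.07) = 0.06411/6.157 = 0.01041 mg/L.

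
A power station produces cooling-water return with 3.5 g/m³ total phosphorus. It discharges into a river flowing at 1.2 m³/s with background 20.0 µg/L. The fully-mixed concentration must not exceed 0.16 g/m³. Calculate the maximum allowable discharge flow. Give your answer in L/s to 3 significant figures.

50.3 L/s

20.0 µg/L = 0.02 mg/L.
Mass balance at complete mixing: C_std·(Q_w + Q_r) = Q_w·C_e + Q_r·C_b.
Rearranging, Q_w = Q_r·(C_std − C_b)/(C_e − C_std) = 1.2·(0.16 − 0.02) / (3.5 − 0.16) = 0.0503 m³/s.
= 50.3 L/s.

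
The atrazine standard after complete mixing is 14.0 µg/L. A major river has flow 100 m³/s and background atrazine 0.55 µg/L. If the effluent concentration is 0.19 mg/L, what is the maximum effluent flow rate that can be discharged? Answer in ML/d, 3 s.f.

660 ML/d

0.55 µg/L = 0.00055 mg/L.
14.0 µg/L = 0.014 mg/L.
Mass balance at complete mixing: C_std·(Q_w + Q_r) = Q_w·C_e + Q_r·C_b.
Rearranging, Q_w = Q_r·(C_std − C_b)/(C_e − C_std) = 100·(0.014 − 0.00055) / (0.19 − 0.014) = 7.642 m³/s.
= 660.3 ML/d.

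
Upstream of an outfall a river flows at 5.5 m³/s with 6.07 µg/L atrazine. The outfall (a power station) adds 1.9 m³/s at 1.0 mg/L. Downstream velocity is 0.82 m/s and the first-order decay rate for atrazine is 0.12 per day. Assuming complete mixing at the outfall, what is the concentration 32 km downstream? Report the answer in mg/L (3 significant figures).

0.247 mg/L

6.07 µg/L = 0.00607 mg/L.
After complete mixing, C₀ = (1.9·1 + 5.5·0.00607) / 7.4 = 0.2613 mg/L.
Travel time t = 3.2e+04 m / 0.82 m/s = 3.902e+04 s = 0.4517 d.
C = 0.2613·exp(−0.12·0.4517) = 0.2613·0.9472 = 0.2475 mg/L.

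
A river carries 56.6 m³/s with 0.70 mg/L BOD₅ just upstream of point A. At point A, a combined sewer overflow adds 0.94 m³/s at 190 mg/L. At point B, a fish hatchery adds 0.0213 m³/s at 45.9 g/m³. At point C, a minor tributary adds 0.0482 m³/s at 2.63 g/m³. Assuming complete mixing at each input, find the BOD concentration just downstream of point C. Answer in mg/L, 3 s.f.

After input A: C = (56.6·0.7 + 0.94·190) / 57.54 = 3.792 mg/L.
After input B: C = (57.54·3.792 + 0.0213·45.9) / 57.56 = 3.808 mg/L.
After input C: C = (57.56·3.808 + 0.0482·2.63) / 57.61 = 3.807 mg/L.

3.81 mg/L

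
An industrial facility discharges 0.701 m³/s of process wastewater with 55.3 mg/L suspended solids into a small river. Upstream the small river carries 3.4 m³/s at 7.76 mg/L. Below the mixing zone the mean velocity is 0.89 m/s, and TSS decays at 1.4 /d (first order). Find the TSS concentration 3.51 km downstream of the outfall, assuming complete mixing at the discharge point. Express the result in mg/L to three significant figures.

14.9 mg/L

After complete mixing, C₀ = (0.701·55.3 + 3.4·7.76) / 4.101 = 15.89 mg/L.
Travel time t = 3510 m / 0.89 m/s = 3944 s = 0.04565 d.
C = 15.89·exp(−1.4·0.04565) = 15.89·0.9381 = 14.9 mg/L.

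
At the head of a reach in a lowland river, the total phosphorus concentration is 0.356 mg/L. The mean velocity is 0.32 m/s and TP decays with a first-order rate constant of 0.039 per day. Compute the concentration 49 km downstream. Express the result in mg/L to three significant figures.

Travel time t = 49 km / 0.32 m/s = 4.9e+04/0.32 = 1.531e+05 s = 1.772 d.
First-order decay: C = 0.356·exp(−0.039·1.772) = 0.356·0.9332 = 0.3322 mg/L.

0.332 mg/L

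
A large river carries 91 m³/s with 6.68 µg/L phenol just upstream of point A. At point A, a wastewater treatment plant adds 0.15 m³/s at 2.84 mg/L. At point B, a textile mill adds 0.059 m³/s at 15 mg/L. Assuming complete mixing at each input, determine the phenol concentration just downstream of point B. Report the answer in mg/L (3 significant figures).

0.0210 mg/L

6.68 µg/L = 0.00668 mg/L.
After input A: C = (91·0.00668 + 0.15·2.84) / 91.15 = 0.01134 mg/L.
After input B: C = (91.15·0.01134 + 0.059·15) / 91.21 = 0.02104 mg/L.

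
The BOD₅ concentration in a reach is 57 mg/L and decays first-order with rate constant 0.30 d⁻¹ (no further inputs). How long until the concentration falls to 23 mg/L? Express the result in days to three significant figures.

t = ln(C₀/C)/k = ln(57/23)/0.30 = 0.9076/0.30 = 3.025 d.

3.03 d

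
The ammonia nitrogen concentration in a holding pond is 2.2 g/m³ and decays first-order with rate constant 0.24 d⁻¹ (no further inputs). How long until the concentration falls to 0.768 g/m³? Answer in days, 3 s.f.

4.39 d

t = ln(C₀/C)/k = ln(2.2/0.768)/0.24 = 1.052/0.24 = 4.385 d.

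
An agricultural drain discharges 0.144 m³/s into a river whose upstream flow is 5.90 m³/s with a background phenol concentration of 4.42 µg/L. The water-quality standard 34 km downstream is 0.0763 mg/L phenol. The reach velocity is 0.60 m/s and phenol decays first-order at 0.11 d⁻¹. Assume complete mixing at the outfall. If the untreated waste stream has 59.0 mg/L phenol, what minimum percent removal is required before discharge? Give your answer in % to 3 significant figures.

4.42 µg/L = 0.00442 mg/L.
Travel time to the compliance point: t = 3.4e+04/0.60 = 5.667e+04 s = 0.6559 d; decay factor exp(−0.11·0.6559) = 0.9304.
So the concentration just after mixing may be at most 0.0763/0.9304 = 0.08201 mg/L.
Mass balance: 0.08201·6.044 = 0.144·Cₑ + 5.9·0.00442.
Cₑ = (0.4957 − 0.02608) / 0.144 = 3.261 mg/L.
Required removal = 1 − 3.261/59.0 = 94.47 %.

94.5 %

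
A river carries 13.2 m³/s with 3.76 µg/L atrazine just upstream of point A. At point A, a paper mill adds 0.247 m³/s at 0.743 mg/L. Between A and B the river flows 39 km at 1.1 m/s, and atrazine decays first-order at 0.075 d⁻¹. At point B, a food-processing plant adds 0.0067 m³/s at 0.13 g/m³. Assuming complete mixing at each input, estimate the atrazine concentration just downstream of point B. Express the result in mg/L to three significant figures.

3.76 µg/L = 0.00376 mg/L.
After input A: C = (13.2·0.00376 + 0.247·0.743) / 13.45 = 0.01734 mg/L.
Over the 39 km reach to input B (t = 3.545e+04 s = 0.4104 d), decay gives C = 0.01734·exp(−0.075·0.4104) = 0.01681 mg/L.
After input B: C = (13.45·0.01681 + 0.0067·0.13) / 13.45 = 0.01687 mg/L.

0.0169 mg/L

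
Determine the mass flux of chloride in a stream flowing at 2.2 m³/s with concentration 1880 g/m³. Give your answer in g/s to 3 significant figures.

Mass flux = Q·C = 2.2 m³/s × 1880 g/m³ = 4136 g/s.

4140 g/s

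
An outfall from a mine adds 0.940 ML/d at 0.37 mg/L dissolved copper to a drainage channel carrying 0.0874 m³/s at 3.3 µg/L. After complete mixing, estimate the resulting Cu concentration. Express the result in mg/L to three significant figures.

0.940 ML/d = 0.01088 m³/s.
3.3 µg/L = 0.0033 mg/L.
Conservation of mass across the mixing zone: C = (0.01088·0.37 + 0.0874·0.0033) / (0.01088 + 0.0874) = 0.004314/0.09828 = 0.04389 mg/L.

0.0439 mg/L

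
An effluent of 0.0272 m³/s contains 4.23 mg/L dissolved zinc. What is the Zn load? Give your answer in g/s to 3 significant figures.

Mass flux = Q·C = 0.0272 m³/s × 4.23 g/m³ = 0.1151 g/s.

0.115 g/s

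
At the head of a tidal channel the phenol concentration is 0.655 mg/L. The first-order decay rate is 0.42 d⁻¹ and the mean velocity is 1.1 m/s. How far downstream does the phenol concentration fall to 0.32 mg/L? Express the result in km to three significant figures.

From C = C₀·e^(−kt), t = ln(C₀/C)/k = ln(0.655/0.32)/0.42 = 0.7163/0.42 = 1.706 d.
Distance = v·t = 1.1 m/s × 1.474e+05 s = 1.621e+05 m = 162.1 km.

162 km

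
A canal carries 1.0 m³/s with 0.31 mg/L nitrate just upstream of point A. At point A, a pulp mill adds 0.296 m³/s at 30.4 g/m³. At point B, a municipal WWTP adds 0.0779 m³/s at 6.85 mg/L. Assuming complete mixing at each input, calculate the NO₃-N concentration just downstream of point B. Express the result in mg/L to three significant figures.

7.16 mg/L

After input A: C = (1·0.31 + 0.296·30.4) / 1.296 = 7.182 mg/L.
After input B: C = (1.296·7.182 + 0.0779·6.85) / 1.374 = 7.164 mg/L.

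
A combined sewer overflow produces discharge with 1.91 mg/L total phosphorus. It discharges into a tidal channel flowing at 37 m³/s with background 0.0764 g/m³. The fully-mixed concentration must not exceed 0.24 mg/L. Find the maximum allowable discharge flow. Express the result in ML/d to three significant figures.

Mass balance at complete mixing: C_std·(Q_w + Q_r) = Q_w·C_e + Q_r·C_b.
Rearranging, Q_w = Q_r·(C_std − C_b)/(C_e − C_std) = 37·(0.24 − 0.0764) / (1.91 − 0.24) = 3.625 m³/s.
= 313.2 ML/d.

313 ML/d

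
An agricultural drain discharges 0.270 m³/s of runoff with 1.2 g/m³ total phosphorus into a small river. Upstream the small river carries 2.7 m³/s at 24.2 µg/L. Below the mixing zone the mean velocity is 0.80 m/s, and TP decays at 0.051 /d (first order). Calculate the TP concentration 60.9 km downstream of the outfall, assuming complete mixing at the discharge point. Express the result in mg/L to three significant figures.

24.2 µg/L = 0.0242 mg/L.
After complete mixing, C₀ = (0.27·1.2 + 2.7·0.0242) / 2.97 = 0.1311 mg/L.
Travel time t = 6.09e+04 m / 0.80 m/s = 7.612e+04 s = 0.8811 d.
C = 0.1311·exp(−0.051·0.8811) = 0.1311·0.9561 = 0.1253 mg/L.

0.125 mg/L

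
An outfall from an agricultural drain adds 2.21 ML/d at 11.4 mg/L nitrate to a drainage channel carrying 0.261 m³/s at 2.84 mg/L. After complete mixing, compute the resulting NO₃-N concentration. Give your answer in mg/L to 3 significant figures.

3.60 mg/L

2.21 ML/d = 0.02558 m³/s.
By mass balance at complete mixing, C = (0.02558·11.4 + 0.261·2.84) / (0.02558 + 0.261) = 1.033/0.2866 = 3.604 mg/L.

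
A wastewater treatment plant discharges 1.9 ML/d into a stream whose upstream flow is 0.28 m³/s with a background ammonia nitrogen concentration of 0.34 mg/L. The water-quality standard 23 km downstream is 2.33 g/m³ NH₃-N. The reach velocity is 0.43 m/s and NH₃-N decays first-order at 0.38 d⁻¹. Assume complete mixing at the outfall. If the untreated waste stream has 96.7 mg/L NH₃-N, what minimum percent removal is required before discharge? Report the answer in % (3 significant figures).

1.9 ML/d = 0.02199 m³/s.
Travel time to the compliance point: t = 2.3e+04/0.43 = 5.349e+04 s = 0.6191 d; decay factor exp(−0.38·0.6191) = 0.7904.
So the concentration just after mixing may be at most 2.33/0.7904 = 2.948 mg/L.
Mass balance: 2.948·0.302 = 0.02199·Cₑ + 0.28·0.34.
Cₑ = (0.8903 − 0.0952) / 0.02199 = 36.15 mg/L.
Required removal = 1 − 36.15/96.7 = 62.61 %.

62.6 %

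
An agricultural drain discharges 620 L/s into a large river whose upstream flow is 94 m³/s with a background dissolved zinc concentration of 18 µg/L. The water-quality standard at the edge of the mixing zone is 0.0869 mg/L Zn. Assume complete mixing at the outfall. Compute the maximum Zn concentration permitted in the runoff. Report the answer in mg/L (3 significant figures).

10.5 mg/L

620 L/s = 0.62 m³/s.
18 µg/L = 0.018 mg/L.
Mass balance: 0.0869·94.62 = 0.62·Cₑ + 94·0.018.
Cₑ = (8.222 − 1.692) / 0.62 = 10.53 mg/L.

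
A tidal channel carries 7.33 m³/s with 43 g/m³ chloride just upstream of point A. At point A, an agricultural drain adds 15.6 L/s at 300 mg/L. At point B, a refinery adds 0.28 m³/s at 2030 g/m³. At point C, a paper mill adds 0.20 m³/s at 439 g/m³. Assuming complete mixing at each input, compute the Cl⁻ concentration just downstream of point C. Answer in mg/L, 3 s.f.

125 mg/L

15.6 L/s = 0.0156 m³/s.
After input A: C = (7.33·43 + 0.0156·300) / 7.346 = 43.55 mg/L.
After input B: C = (7.346·43.55 + 0.28·2030) / 7.626 = 116.5 mg/L.
After input C: C = (7.626·116.5 + 0.2·439) / 7.826 = 124.7 mg/L.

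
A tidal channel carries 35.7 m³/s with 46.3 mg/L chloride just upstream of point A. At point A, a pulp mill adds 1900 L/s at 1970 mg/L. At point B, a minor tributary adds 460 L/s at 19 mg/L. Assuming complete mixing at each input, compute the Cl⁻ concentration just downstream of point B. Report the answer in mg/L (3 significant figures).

1900 L/s = 1.9 m³/s.
After input A: C = (35.7·46.3 + 1.9·1970) / 37.6 = 143.5 mg/L.
460 L/s = 0.46 m³/s.
After input B: C = (37.6·143.5 + 0.46·19) / 38.06 = 142 mg/L.

142 mg/L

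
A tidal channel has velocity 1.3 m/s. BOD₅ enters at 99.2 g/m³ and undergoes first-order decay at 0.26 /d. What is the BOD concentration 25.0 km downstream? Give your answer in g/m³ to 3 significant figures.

93.6 g/m³

Travel time t = 25.0 km / 1.3 m/s = 2.5e+04/1.3 = 1.923e+04 s = 0.2226 d.
First-order decay: C = 99.2·exp(−0.26·0.2226) = 99.2·0.9438 = 93.62 g/m³.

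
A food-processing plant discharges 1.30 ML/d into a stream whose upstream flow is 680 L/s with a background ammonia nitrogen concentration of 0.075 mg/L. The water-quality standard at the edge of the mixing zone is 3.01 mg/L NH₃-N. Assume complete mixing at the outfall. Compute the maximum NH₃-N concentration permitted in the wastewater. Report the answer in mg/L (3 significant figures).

1.30 ML/d = 0.01505 m³/s.
680 L/s = 0.68 m³/s.
Mass balance: 3.01·0.695 = 0.01505·Cₑ + 0.68·0.075.
Cₑ = (2.092 − 0.051) / 0.01505 = 135.7 mg/L.

136 mg/L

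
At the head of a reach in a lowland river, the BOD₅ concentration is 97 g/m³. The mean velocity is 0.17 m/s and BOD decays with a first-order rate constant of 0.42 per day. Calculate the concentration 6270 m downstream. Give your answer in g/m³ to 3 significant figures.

81.1 g/m³

Travel time t = 6270 m / 0.17 m/s = 6270/0.17 = 3.688e+04 s = 0.4269 d.
First-order decay: C = 97·exp(−0.42·0.4269) = 97·0.8359 = 81.08 g/m³.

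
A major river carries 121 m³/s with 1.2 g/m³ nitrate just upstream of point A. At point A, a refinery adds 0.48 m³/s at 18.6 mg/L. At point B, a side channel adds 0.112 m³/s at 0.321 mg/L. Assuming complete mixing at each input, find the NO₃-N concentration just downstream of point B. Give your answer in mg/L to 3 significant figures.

After input A: C = (121·1.2 + 0.48·18.6) / 121.5 = 1.269 mg/L.
After input B: C = (121.5·1.269 + 0.112·0.321) / 121.6 = 1.268 mg/L.

1.27 mg/L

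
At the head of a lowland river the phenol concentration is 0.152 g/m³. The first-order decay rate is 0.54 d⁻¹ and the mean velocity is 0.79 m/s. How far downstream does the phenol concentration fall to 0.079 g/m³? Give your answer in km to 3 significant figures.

From C = C₀·e^(−kt), t = ln(C₀/C)/k = ln(0.152/0.079)/0.54 = 0.6544/0.54 = 1.212 d.
Distance = v·t = 0.79 m/s × 1.047e+05 s = 8.272e+04 m = 82.72 km.

82.7 km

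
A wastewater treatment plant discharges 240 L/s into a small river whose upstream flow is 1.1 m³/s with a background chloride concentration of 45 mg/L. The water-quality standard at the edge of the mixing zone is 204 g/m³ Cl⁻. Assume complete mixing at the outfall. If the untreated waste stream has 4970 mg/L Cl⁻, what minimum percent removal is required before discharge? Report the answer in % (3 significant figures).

240 L/s = 0.24 m³/s.
Mass balance: 204·1.34 = 0.24·Cₑ + 1.1·45.
Cₑ = (273.4 − 49.5) / 0.24 = 932.8 mg/L.
Required removal = 1 − 932.8/4970 = 81.23 %.

81.2 %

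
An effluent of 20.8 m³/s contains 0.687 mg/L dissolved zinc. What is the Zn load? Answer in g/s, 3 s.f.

Mass flux = Q·C = 20.8 m³/s × 0.687 g/m³ = 14.29 g/s.

14.3 g/s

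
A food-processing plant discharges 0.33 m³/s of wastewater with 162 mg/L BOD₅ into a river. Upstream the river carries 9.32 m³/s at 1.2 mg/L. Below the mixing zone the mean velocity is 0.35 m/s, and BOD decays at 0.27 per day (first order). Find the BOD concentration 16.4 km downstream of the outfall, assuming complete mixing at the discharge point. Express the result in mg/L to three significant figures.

5.79 mg/L

After complete mixing, C₀ = (0.33·162 + 9.32·1.2) / 9.65 = 6.699 mg/L.
Travel time t = 1.64e+04 m / 0.35 m/s = 4.686e+04 s = 0.5423 d.
C = 6.699·exp(−0.27·0.5423) = 6.699·0.8638 = 5.786 mg/L.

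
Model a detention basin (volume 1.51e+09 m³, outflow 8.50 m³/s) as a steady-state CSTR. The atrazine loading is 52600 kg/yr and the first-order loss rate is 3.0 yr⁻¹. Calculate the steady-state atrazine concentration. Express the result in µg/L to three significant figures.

11.0 µg/L

Outflow Q = 8.50 m³/s × 3.156e+07 s/yr = 2.682e+08 m³/yr.
Steady-state CSTR mass balance: W = Q·C + k·V·C, so C = W/(Q + kV).
Q + kV = 2.682e+08 + 3.0·1.51e+09 = 4.798e+09 m³/yr.
C = 52600/4.798e+09 = 1.096e-05 kg/m³ = 0.01096 mg/L = 10.96 µg/L.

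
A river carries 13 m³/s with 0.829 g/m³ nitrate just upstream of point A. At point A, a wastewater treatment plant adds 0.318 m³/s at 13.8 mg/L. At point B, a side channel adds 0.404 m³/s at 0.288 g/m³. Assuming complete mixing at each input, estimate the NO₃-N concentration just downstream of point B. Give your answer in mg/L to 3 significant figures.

1.11 mg/L

After input A: C = (13·0.829 + 0.318·13.8) / 13.32 = 1.139 mg/L.
After input B: C = (13.32·1.139 + 0.404·0.288) / 13.72 = 1.114 mg/L.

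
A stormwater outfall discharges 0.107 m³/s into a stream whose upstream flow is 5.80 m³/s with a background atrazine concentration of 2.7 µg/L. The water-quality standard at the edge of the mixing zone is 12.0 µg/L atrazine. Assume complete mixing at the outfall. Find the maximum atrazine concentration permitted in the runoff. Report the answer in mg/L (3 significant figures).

0.516 mg/L

2.7 µg/L = 0.0027 mg/L.
12.0 µg/L = 0.012 mg/L.
Mass balance: 0.012·5.907 = 0.107·Cₑ + 5.8·0.0027.
Cₑ = (0.07088 − 0.01566) / 0.107 = 0.5161 mg/L.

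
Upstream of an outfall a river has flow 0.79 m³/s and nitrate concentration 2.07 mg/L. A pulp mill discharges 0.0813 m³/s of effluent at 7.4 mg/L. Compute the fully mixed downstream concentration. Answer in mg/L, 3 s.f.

2.57 mg/L

Conservation of mass across the mixing zone: C = (0.0813·7.4 + 0.79·2.07) / (0.0813 + 0.79) = 2.237/0.8713 = 2.567 mg/L.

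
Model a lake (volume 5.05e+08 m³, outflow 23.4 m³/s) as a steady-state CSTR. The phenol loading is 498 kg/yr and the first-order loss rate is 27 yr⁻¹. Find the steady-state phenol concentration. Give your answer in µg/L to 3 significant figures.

Outflow Q = 23.4 m³/s × 3.156e+07 s/yr = 7.384e+08 m³/yr.
Steady-state CSTR mass balance: W = Q·C + k·V·C, so C = W/(Q + kV).
Q + kV = 7.384e+08 + 27·5.05e+08 = 1.437e+10 m³/yr.
C = 498/1.437e+10 = 3.465e-08 kg/m³ = 3.465e-05 mg/L = 0.03465 µg/L.

0.0346 µg/L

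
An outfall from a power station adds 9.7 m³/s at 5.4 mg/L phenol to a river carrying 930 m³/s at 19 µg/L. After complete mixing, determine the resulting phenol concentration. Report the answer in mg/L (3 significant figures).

0.0745 mg/L

19 µg/L = 0.019 mg/L.
By mass balance at complete mixing, C = (9.7·5.4 + 930·0.019) / (9.7 + 930) = 70.05/939.7 = 0.07455 mg/L.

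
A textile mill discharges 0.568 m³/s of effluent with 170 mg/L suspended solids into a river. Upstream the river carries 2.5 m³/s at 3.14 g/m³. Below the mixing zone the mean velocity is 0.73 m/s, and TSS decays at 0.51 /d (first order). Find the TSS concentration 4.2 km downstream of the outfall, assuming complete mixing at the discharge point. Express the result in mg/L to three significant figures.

32.9 mg/L

After complete mixing, C₀ = (0.568·170 + 2.5·3.14) / 3.068 = 34.03 mg/L.
Travel time t = 4200 m / 0.73 m/s = 5753 s = 0.06659 d.
C = 34.03·exp(−0.51·0.06659) = 34.03·0.9666 = 32.9 mg/L.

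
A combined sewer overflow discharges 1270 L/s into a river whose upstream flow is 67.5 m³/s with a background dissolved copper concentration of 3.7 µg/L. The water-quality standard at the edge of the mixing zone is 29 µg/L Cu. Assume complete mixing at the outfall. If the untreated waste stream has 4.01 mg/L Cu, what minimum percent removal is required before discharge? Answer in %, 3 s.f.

1270 L/s = 1.27 m³/s.
3.7 µg/L = 0.0037 mg/L.
29 µg/L = 0.029 mg/L.
Mass balance: 0.029·68.77 = 1.27·Cₑ + 67.5·0.0037.
Cₑ = (1.994 − 0.2497) / 1.27 = 1.374 mg/L.
Required removal = 1 − 1.374/4.01 = 65.74 %.

65.7 %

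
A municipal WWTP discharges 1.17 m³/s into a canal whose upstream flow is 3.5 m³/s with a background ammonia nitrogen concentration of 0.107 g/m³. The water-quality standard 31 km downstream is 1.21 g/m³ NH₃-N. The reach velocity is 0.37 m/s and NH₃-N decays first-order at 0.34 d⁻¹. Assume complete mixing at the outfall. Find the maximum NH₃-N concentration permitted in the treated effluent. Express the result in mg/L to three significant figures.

Travel time to the compliance point: t = 3.1e+04/0.37 = 8.378e+04 s = 0.9697 d; decay factor exp(−0.34·0.9697) = 0.7191.
So the concentration just after mixing may be at most 1.21/0.7191 = 1.683 mg/L.
Mass balance: 1.683·4.67 = 1.17·Cₑ + 3.5·0.107.
Cₑ = (7.858 − 0.3745) / 1.17 = 6.396 mg/L.

6.40 mg/L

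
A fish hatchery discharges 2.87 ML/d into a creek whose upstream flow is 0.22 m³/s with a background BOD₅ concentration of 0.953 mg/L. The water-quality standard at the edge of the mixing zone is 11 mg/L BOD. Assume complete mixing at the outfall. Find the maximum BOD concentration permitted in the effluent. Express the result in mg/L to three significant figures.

77.5 mg/L

2.87 ML/d = 0.03322 m³/s.
Mass balance: 11·0.2532 = 0.03322·Cₑ + 0.22·0.953.
Cₑ = (2.785 − 0.2097) / 0.03322 = 77.54 mg/L.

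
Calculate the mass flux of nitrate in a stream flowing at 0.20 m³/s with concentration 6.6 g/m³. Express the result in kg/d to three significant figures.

Mass flux = Q·C = 0.2 m³/s × 6.6 g/m³ = 1.32 g/s.
= 1.32 g/s × 86.4 = 114 kg/d.

114 kg/d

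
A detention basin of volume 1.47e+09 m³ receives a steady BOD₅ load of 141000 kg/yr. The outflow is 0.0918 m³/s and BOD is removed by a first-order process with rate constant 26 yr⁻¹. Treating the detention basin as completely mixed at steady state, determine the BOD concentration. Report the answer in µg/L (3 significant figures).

Outflow Q = 0.0918 m³/s × 3.156e+07 s/yr = 2.897e+06 m³/yr.
Steady-state CSTR mass balance: W = Q·C + k·V·C, so C = W/(Q + kV).
Q + kV = 2.897e+06 + 26·1.47e+09 = 3.822e+10 m³/yr.
C = 141000/3.822e+10 = 3.689e-06 kg/m³ = 0.003689 mg/L = 3.689 µg/L.

3.69 µg/L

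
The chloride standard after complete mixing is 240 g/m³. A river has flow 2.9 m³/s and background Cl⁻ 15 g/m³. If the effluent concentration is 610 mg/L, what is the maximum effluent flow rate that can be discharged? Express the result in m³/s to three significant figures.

Mass balance at complete mixing: C_std·(Q_w + Q_r) = Q_w·C_e + Q_r·C_b.
Rearranging, Q_w = Q_r·(C_std − C_b)/(C_e − C_std) = 2.9·(240 − 15) / (610 − 240) = 1.764 m³/s.

1.76 m³/s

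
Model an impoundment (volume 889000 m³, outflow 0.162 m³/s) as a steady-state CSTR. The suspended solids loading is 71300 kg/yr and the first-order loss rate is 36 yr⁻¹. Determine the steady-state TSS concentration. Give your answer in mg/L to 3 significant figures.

1.92 mg/L

Outflow Q = 0.162 m³/s × 3.156e+07 s/yr = 5.112e+06 m³/yr.
Steady-state CSTR mass balance: W = Q·C + k·V·C, so C = W/(Q + kV).
Q + kV = 5.112e+06 + 36·889000 = 3.712e+07 m³/yr.
C = 71300/3.712e+07 = 0.001921 kg/m³ = 1.921 mg/L.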